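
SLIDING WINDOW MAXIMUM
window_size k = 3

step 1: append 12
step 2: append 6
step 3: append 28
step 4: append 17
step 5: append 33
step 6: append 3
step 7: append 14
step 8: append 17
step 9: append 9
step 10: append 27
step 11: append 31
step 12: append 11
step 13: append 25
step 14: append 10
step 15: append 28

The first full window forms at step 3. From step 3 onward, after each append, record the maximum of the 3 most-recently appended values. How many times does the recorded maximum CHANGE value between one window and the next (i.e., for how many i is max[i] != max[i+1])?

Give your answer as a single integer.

Answer: 6

Derivation:
step 1: append 12 -> window=[12] (not full yet)
step 2: append 6 -> window=[12, 6] (not full yet)
step 3: append 28 -> window=[12, 6, 28] -> max=28
step 4: append 17 -> window=[6, 28, 17] -> max=28
step 5: append 33 -> window=[28, 17, 33] -> max=33
step 6: append 3 -> window=[17, 33, 3] -> max=33
step 7: append 14 -> window=[33, 3, 14] -> max=33
step 8: append 17 -> window=[3, 14, 17] -> max=17
step 9: append 9 -> window=[14, 17, 9] -> max=17
step 10: append 27 -> window=[17, 9, 27] -> max=27
step 11: append 31 -> window=[9, 27, 31] -> max=31
step 12: append 11 -> window=[27, 31, 11] -> max=31
step 13: append 25 -> window=[31, 11, 25] -> max=31
step 14: append 10 -> window=[11, 25, 10] -> max=25
step 15: append 28 -> window=[25, 10, 28] -> max=28
Recorded maximums: 28 28 33 33 33 17 17 27 31 31 31 25 28
Changes between consecutive maximums: 6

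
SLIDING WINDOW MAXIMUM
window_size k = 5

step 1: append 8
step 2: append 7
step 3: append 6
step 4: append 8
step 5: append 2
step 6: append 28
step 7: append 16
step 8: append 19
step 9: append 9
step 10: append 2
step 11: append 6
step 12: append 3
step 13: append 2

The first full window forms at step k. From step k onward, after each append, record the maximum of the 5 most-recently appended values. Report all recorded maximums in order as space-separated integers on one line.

step 1: append 8 -> window=[8] (not full yet)
step 2: append 7 -> window=[8, 7] (not full yet)
step 3: append 6 -> window=[8, 7, 6] (not full yet)
step 4: append 8 -> window=[8, 7, 6, 8] (not full yet)
step 5: append 2 -> window=[8, 7, 6, 8, 2] -> max=8
step 6: append 28 -> window=[7, 6, 8, 2, 28] -> max=28
step 7: append 16 -> window=[6, 8, 2, 28, 16] -> max=28
step 8: append 19 -> window=[8, 2, 28, 16, 19] -> max=28
step 9: append 9 -> window=[2, 28, 16, 19, 9] -> max=28
step 10: append 2 -> window=[28, 16, 19, 9, 2] -> max=28
step 11: append 6 -> window=[16, 19, 9, 2, 6] -> max=19
step 12: append 3 -> window=[19, 9, 2, 6, 3] -> max=19
step 13: append 2 -> window=[9, 2, 6, 3, 2] -> max=9

Answer: 8 28 28 28 28 28 19 19 9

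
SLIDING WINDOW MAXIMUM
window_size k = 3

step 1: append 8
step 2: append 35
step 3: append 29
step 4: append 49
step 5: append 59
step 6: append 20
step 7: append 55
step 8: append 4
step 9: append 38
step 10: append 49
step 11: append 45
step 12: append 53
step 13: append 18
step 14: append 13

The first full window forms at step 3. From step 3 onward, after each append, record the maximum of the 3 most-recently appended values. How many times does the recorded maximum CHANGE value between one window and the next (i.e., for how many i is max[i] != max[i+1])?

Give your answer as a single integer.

step 1: append 8 -> window=[8] (not full yet)
step 2: append 35 -> window=[8, 35] (not full yet)
step 3: append 29 -> window=[8, 35, 29] -> max=35
step 4: append 49 -> window=[35, 29, 49] -> max=49
step 5: append 59 -> window=[29, 49, 59] -> max=59
step 6: append 20 -> window=[49, 59, 20] -> max=59
step 7: append 55 -> window=[59, 20, 55] -> max=59
step 8: append 4 -> window=[20, 55, 4] -> max=55
step 9: append 38 -> window=[55, 4, 38] -> max=55
step 10: append 49 -> window=[4, 38, 49] -> max=49
step 11: append 45 -> window=[38, 49, 45] -> max=49
step 12: append 53 -> window=[49, 45, 53] -> max=53
step 13: append 18 -> window=[45, 53, 18] -> max=53
step 14: append 13 -> window=[53, 18, 13] -> max=53
Recorded maximums: 35 49 59 59 59 55 55 49 49 53 53 53
Changes between consecutive maximums: 5

Answer: 5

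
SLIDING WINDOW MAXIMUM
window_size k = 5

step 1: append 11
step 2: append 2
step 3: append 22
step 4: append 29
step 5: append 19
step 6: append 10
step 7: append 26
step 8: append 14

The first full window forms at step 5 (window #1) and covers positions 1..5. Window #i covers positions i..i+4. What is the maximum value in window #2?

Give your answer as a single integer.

step 1: append 11 -> window=[11] (not full yet)
step 2: append 2 -> window=[11, 2] (not full yet)
step 3: append 22 -> window=[11, 2, 22] (not full yet)
step 4: append 29 -> window=[11, 2, 22, 29] (not full yet)
step 5: append 19 -> window=[11, 2, 22, 29, 19] -> max=29
step 6: append 10 -> window=[2, 22, 29, 19, 10] -> max=29
Window #2 max = 29

Answer: 29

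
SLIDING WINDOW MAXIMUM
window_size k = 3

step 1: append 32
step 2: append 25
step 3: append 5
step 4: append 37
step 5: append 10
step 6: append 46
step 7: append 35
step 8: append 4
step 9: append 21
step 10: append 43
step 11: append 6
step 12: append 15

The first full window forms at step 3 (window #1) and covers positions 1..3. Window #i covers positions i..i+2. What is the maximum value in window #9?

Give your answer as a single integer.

Answer: 43

Derivation:
step 1: append 32 -> window=[32] (not full yet)
step 2: append 25 -> window=[32, 25] (not full yet)
step 3: append 5 -> window=[32, 25, 5] -> max=32
step 4: append 37 -> window=[25, 5, 37] -> max=37
step 5: append 10 -> window=[5, 37, 10] -> max=37
step 6: append 46 -> window=[37, 10, 46] -> max=46
step 7: append 35 -> window=[10, 46, 35] -> max=46
step 8: append 4 -> window=[46, 35, 4] -> max=46
step 9: append 21 -> window=[35, 4, 21] -> max=35
step 10: append 43 -> window=[4, 21, 43] -> max=43
step 11: append 6 -> window=[21, 43, 6] -> max=43
Window #9 max = 43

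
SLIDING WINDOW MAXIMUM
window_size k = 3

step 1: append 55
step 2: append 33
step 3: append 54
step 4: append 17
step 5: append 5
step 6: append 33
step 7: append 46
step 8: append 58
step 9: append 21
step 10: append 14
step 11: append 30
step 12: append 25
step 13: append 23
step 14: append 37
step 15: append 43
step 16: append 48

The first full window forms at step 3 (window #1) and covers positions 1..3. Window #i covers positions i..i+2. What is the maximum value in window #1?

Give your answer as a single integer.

Answer: 55

Derivation:
step 1: append 55 -> window=[55] (not full yet)
step 2: append 33 -> window=[55, 33] (not full yet)
step 3: append 54 -> window=[55, 33, 54] -> max=55
Window #1 max = 55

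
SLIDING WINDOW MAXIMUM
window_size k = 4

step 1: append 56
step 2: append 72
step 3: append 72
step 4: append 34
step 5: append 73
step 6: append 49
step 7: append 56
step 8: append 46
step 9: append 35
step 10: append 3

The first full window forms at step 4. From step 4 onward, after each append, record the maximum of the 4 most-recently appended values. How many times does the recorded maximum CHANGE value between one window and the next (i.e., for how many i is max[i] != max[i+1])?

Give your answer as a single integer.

Answer: 2

Derivation:
step 1: append 56 -> window=[56] (not full yet)
step 2: append 72 -> window=[56, 72] (not full yet)
step 3: append 72 -> window=[56, 72, 72] (not full yet)
step 4: append 34 -> window=[56, 72, 72, 34] -> max=72
step 5: append 73 -> window=[72, 72, 34, 73] -> max=73
step 6: append 49 -> window=[72, 34, 73, 49] -> max=73
step 7: append 56 -> window=[34, 73, 49, 56] -> max=73
step 8: append 46 -> window=[73, 49, 56, 46] -> max=73
step 9: append 35 -> window=[49, 56, 46, 35] -> max=56
step 10: append 3 -> window=[56, 46, 35, 3] -> max=56
Recorded maximums: 72 73 73 73 73 56 56
Changes between consecutive maximums: 2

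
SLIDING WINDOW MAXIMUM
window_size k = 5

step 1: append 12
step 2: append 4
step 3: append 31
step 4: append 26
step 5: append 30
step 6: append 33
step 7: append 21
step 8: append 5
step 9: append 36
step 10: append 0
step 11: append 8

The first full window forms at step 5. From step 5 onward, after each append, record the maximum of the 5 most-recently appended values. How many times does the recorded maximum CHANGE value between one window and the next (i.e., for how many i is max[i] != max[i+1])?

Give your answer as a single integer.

step 1: append 12 -> window=[12] (not full yet)
step 2: append 4 -> window=[12, 4] (not full yet)
step 3: append 31 -> window=[12, 4, 31] (not full yet)
step 4: append 26 -> window=[12, 4, 31, 26] (not full yet)
step 5: append 30 -> window=[12, 4, 31, 26, 30] -> max=31
step 6: append 33 -> window=[4, 31, 26, 30, 33] -> max=33
step 7: append 21 -> window=[31, 26, 30, 33, 21] -> max=33
step 8: append 5 -> window=[26, 30, 33, 21, 5] -> max=33
step 9: append 36 -> window=[30, 33, 21, 5, 36] -> max=36
step 10: append 0 -> window=[33, 21, 5, 36, 0] -> max=36
step 11: append 8 -> window=[21, 5, 36, 0, 8] -> max=36
Recorded maximums: 31 33 33 33 36 36 36
Changes between consecutive maximums: 2

Answer: 2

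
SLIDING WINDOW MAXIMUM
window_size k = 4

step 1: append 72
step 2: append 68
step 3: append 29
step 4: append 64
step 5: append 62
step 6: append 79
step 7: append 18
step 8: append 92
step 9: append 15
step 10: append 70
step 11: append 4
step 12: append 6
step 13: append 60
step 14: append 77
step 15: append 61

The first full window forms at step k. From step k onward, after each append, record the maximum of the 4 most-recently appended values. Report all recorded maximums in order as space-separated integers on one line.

step 1: append 72 -> window=[72] (not full yet)
step 2: append 68 -> window=[72, 68] (not full yet)
step 3: append 29 -> window=[72, 68, 29] (not full yet)
step 4: append 64 -> window=[72, 68, 29, 64] -> max=72
step 5: append 62 -> window=[68, 29, 64, 62] -> max=68
step 6: append 79 -> window=[29, 64, 62, 79] -> max=79
step 7: append 18 -> window=[64, 62, 79, 18] -> max=79
step 8: append 92 -> window=[62, 79, 18, 92] -> max=92
step 9: append 15 -> window=[79, 18, 92, 15] -> max=92
step 10: append 70 -> window=[18, 92, 15, 70] -> max=92
step 11: append 4 -> window=[92, 15, 70, 4] -> max=92
step 12: append 6 -> window=[15, 70, 4, 6] -> max=70
step 13: append 60 -> window=[70, 4, 6, 60] -> max=70
step 14: append 77 -> window=[4, 6, 60, 77] -> max=77
step 15: append 61 -> window=[6, 60, 77, 61] -> max=77

Answer: 72 68 79 79 92 92 92 92 70 70 77 77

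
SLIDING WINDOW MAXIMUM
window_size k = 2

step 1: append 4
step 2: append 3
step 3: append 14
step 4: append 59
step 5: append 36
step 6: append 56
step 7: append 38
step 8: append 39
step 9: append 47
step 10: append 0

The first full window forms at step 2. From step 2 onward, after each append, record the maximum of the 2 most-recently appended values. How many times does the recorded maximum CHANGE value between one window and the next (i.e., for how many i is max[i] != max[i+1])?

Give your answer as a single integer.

step 1: append 4 -> window=[4] (not full yet)
step 2: append 3 -> window=[4, 3] -> max=4
step 3: append 14 -> window=[3, 14] -> max=14
step 4: append 59 -> window=[14, 59] -> max=59
step 5: append 36 -> window=[59, 36] -> max=59
step 6: append 56 -> window=[36, 56] -> max=56
step 7: append 38 -> window=[56, 38] -> max=56
step 8: append 39 -> window=[38, 39] -> max=39
step 9: append 47 -> window=[39, 47] -> max=47
step 10: append 0 -> window=[47, 0] -> max=47
Recorded maximums: 4 14 59 59 56 56 39 47 47
Changes between consecutive maximums: 5

Answer: 5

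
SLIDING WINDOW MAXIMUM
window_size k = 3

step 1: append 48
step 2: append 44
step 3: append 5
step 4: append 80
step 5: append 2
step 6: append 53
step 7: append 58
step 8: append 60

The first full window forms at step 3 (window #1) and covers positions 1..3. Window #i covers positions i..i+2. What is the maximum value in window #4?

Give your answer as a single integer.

step 1: append 48 -> window=[48] (not full yet)
step 2: append 44 -> window=[48, 44] (not full yet)
step 3: append 5 -> window=[48, 44, 5] -> max=48
step 4: append 80 -> window=[44, 5, 80] -> max=80
step 5: append 2 -> window=[5, 80, 2] -> max=80
step 6: append 53 -> window=[80, 2, 53] -> max=80
Window #4 max = 80

Answer: 80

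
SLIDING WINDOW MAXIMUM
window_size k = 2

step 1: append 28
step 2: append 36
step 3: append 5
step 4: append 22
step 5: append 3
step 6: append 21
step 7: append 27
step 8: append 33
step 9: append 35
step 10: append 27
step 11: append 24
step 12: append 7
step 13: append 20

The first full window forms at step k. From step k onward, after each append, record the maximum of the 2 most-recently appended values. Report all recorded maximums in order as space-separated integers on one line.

step 1: append 28 -> window=[28] (not full yet)
step 2: append 36 -> window=[28, 36] -> max=36
step 3: append 5 -> window=[36, 5] -> max=36
step 4: append 22 -> window=[5, 22] -> max=22
step 5: append 3 -> window=[22, 3] -> max=22
step 6: append 21 -> window=[3, 21] -> max=21
step 7: append 27 -> window=[21, 27] -> max=27
step 8: append 33 -> window=[27, 33] -> max=33
step 9: append 35 -> window=[33, 35] -> max=35
step 10: append 27 -> window=[35, 27] -> max=35
step 11: append 24 -> window=[27, 24] -> max=27
step 12: append 7 -> window=[24, 7] -> max=24
step 13: append 20 -> window=[7, 20] -> max=20

Answer: 36 36 22 22 21 27 33 35 35 27 24 20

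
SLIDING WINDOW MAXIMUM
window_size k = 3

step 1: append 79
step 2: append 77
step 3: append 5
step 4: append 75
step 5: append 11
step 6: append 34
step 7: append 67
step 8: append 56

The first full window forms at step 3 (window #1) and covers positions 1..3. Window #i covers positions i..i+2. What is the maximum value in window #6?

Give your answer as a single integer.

step 1: append 79 -> window=[79] (not full yet)
step 2: append 77 -> window=[79, 77] (not full yet)
step 3: append 5 -> window=[79, 77, 5] -> max=79
step 4: append 75 -> window=[77, 5, 75] -> max=77
step 5: append 11 -> window=[5, 75, 11] -> max=75
step 6: append 34 -> window=[75, 11, 34] -> max=75
step 7: append 67 -> window=[11, 34, 67] -> max=67
step 8: append 56 -> window=[34, 67, 56] -> max=67
Window #6 max = 67

Answer: 67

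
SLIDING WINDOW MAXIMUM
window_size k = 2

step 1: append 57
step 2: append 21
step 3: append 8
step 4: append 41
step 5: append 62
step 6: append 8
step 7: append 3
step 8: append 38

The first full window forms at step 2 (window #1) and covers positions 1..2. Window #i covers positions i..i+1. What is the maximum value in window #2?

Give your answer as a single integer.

Answer: 21

Derivation:
step 1: append 57 -> window=[57] (not full yet)
step 2: append 21 -> window=[57, 21] -> max=57
step 3: append 8 -> window=[21, 8] -> max=21
Window #2 max = 21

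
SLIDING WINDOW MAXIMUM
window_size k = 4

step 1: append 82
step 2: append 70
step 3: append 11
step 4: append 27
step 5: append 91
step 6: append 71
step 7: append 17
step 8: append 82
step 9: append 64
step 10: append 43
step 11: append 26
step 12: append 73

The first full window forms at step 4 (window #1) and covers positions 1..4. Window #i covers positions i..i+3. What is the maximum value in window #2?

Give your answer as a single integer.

step 1: append 82 -> window=[82] (not full yet)
step 2: append 70 -> window=[82, 70] (not full yet)
step 3: append 11 -> window=[82, 70, 11] (not full yet)
step 4: append 27 -> window=[82, 70, 11, 27] -> max=82
step 5: append 91 -> window=[70, 11, 27, 91] -> max=91
Window #2 max = 91

Answer: 91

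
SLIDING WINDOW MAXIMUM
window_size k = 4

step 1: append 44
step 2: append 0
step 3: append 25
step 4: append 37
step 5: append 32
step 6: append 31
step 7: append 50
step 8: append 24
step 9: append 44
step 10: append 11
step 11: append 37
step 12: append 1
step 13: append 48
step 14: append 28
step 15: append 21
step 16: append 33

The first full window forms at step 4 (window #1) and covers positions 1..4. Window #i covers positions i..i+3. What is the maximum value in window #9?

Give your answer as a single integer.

Answer: 44

Derivation:
step 1: append 44 -> window=[44] (not full yet)
step 2: append 0 -> window=[44, 0] (not full yet)
step 3: append 25 -> window=[44, 0, 25] (not full yet)
step 4: append 37 -> window=[44, 0, 25, 37] -> max=44
step 5: append 32 -> window=[0, 25, 37, 32] -> max=37
step 6: append 31 -> window=[25, 37, 32, 31] -> max=37
step 7: append 50 -> window=[37, 32, 31, 50] -> max=50
step 8: append 24 -> window=[32, 31, 50, 24] -> max=50
step 9: append 44 -> window=[31, 50, 24, 44] -> max=50
step 10: append 11 -> window=[50, 24, 44, 11] -> max=50
step 11: append 37 -> window=[24, 44, 11, 37] -> max=44
step 12: append 1 -> window=[44, 11, 37, 1] -> max=44
Window #9 max = 44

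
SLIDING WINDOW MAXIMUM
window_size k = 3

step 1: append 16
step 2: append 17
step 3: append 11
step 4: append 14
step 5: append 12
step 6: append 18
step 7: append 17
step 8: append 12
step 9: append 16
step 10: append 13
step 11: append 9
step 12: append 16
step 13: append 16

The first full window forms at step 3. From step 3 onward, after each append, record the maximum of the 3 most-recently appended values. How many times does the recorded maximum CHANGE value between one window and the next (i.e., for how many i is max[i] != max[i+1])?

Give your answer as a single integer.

Answer: 4

Derivation:
step 1: append 16 -> window=[16] (not full yet)
step 2: append 17 -> window=[16, 17] (not full yet)
step 3: append 11 -> window=[16, 17, 11] -> max=17
step 4: append 14 -> window=[17, 11, 14] -> max=17
step 5: append 12 -> window=[11, 14, 12] -> max=14
step 6: append 18 -> window=[14, 12, 18] -> max=18
step 7: append 17 -> window=[12, 18, 17] -> max=18
step 8: append 12 -> window=[18, 17, 12] -> max=18
step 9: append 16 -> window=[17, 12, 16] -> max=17
step 10: append 13 -> window=[12, 16, 13] -> max=16
step 11: append 9 -> window=[16, 13, 9] -> max=16
step 12: append 16 -> window=[13, 9, 16] -> max=16
step 13: append 16 -> window=[9, 16, 16] -> max=16
Recorded maximums: 17 17 14 18 18 18 17 16 16 16 16
Changes between consecutive maximums: 4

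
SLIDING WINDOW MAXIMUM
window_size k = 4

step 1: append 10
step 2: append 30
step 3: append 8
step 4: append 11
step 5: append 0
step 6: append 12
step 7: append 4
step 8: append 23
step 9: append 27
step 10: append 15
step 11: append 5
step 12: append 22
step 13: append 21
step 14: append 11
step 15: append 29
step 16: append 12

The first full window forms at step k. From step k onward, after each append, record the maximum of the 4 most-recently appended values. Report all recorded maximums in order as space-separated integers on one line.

Answer: 30 30 12 12 23 27 27 27 27 22 22 29 29

Derivation:
step 1: append 10 -> window=[10] (not full yet)
step 2: append 30 -> window=[10, 30] (not full yet)
step 3: append 8 -> window=[10, 30, 8] (not full yet)
step 4: append 11 -> window=[10, 30, 8, 11] -> max=30
step 5: append 0 -> window=[30, 8, 11, 0] -> max=30
step 6: append 12 -> window=[8, 11, 0, 12] -> max=12
step 7: append 4 -> window=[11, 0, 12, 4] -> max=12
step 8: append 23 -> window=[0, 12, 4, 23] -> max=23
step 9: append 27 -> window=[12, 4, 23, 27] -> max=27
step 10: append 15 -> window=[4, 23, 27, 15] -> max=27
step 11: append 5 -> window=[23, 27, 15, 5] -> max=27
step 12: append 22 -> window=[27, 15, 5, 22] -> max=27
step 13: append 21 -> window=[15, 5, 22, 21] -> max=22
step 14: append 11 -> window=[5, 22, 21, 11] -> max=22
step 15: append 29 -> window=[22, 21, 11, 29] -> max=29
step 16: append 12 -> window=[21, 11, 29, 12] -> max=29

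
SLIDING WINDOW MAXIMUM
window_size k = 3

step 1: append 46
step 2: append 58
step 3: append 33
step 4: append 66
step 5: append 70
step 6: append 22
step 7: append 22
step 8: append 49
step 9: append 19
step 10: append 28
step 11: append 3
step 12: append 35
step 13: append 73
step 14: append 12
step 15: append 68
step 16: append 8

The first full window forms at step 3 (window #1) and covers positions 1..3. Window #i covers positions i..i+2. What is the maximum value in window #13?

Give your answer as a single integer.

step 1: append 46 -> window=[46] (not full yet)
step 2: append 58 -> window=[46, 58] (not full yet)
step 3: append 33 -> window=[46, 58, 33] -> max=58
step 4: append 66 -> window=[58, 33, 66] -> max=66
step 5: append 70 -> window=[33, 66, 70] -> max=70
step 6: append 22 -> window=[66, 70, 22] -> max=70
step 7: append 22 -> window=[70, 22, 22] -> max=70
step 8: append 49 -> window=[22, 22, 49] -> max=49
step 9: append 19 -> window=[22, 49, 19] -> max=49
step 10: append 28 -> window=[49, 19, 28] -> max=49
step 11: append 3 -> window=[19, 28, 3] -> max=28
step 12: append 35 -> window=[28, 3, 35] -> max=35
step 13: append 73 -> window=[3, 35, 73] -> max=73
step 14: append 12 -> window=[35, 73, 12] -> max=73
step 15: append 68 -> window=[73, 12, 68] -> max=73
Window #13 max = 73

Answer: 73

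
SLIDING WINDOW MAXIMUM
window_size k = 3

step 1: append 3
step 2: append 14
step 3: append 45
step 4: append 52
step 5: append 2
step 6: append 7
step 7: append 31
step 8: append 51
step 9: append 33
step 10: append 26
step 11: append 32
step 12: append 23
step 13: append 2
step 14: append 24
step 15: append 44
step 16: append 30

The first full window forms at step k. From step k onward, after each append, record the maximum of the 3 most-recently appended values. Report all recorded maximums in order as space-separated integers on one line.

Answer: 45 52 52 52 31 51 51 51 33 32 32 24 44 44

Derivation:
step 1: append 3 -> window=[3] (not full yet)
step 2: append 14 -> window=[3, 14] (not full yet)
step 3: append 45 -> window=[3, 14, 45] -> max=45
step 4: append 52 -> window=[14, 45, 52] -> max=52
step 5: append 2 -> window=[45, 52, 2] -> max=52
step 6: append 7 -> window=[52, 2, 7] -> max=52
step 7: append 31 -> window=[2, 7, 31] -> max=31
step 8: append 51 -> window=[7, 31, 51] -> max=51
step 9: append 33 -> window=[31, 51, 33] -> max=51
step 10: append 26 -> window=[51, 33, 26] -> max=51
step 11: append 32 -> window=[33, 26, 32] -> max=33
step 12: append 23 -> window=[26, 32, 23] -> max=32
step 13: append 2 -> window=[32, 23, 2] -> max=32
step 14: append 24 -> window=[23, 2, 24] -> max=24
step 15: append 44 -> window=[2, 24, 44] -> max=44
step 16: append 30 -> window=[24, 44, 30] -> max=44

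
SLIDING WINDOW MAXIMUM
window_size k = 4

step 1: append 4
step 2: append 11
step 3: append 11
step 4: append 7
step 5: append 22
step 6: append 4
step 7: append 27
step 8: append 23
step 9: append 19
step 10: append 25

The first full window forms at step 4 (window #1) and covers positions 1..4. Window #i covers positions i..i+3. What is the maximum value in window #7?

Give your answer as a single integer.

Answer: 27

Derivation:
step 1: append 4 -> window=[4] (not full yet)
step 2: append 11 -> window=[4, 11] (not full yet)
step 3: append 11 -> window=[4, 11, 11] (not full yet)
step 4: append 7 -> window=[4, 11, 11, 7] -> max=11
step 5: append 22 -> window=[11, 11, 7, 22] -> max=22
step 6: append 4 -> window=[11, 7, 22, 4] -> max=22
step 7: append 27 -> window=[7, 22, 4, 27] -> max=27
step 8: append 23 -> window=[22, 4, 27, 23] -> max=27
step 9: append 19 -> window=[4, 27, 23, 19] -> max=27
step 10: append 25 -> window=[27, 23, 19, 25] -> max=27
Window #7 max = 27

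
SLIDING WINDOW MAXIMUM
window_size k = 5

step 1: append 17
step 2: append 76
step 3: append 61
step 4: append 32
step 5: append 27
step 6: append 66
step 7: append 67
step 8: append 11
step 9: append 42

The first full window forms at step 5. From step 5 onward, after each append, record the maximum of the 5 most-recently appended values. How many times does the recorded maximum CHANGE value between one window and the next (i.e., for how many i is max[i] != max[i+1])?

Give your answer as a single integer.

Answer: 1

Derivation:
step 1: append 17 -> window=[17] (not full yet)
step 2: append 76 -> window=[17, 76] (not full yet)
step 3: append 61 -> window=[17, 76, 61] (not full yet)
step 4: append 32 -> window=[17, 76, 61, 32] (not full yet)
step 5: append 27 -> window=[17, 76, 61, 32, 27] -> max=76
step 6: append 66 -> window=[76, 61, 32, 27, 66] -> max=76
step 7: append 67 -> window=[61, 32, 27, 66, 67] -> max=67
step 8: append 11 -> window=[32, 27, 66, 67, 11] -> max=67
step 9: append 42 -> window=[27, 66, 67, 11, 42] -> max=67
Recorded maximums: 76 76 67 67 67
Changes between consecutive maximums: 1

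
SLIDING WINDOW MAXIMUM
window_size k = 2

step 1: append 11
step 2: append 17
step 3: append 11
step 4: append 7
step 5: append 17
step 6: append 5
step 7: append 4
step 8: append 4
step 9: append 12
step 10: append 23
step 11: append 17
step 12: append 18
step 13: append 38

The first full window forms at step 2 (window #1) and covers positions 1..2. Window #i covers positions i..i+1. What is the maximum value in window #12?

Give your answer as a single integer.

Answer: 38

Derivation:
step 1: append 11 -> window=[11] (not full yet)
step 2: append 17 -> window=[11, 17] -> max=17
step 3: append 11 -> window=[17, 11] -> max=17
step 4: append 7 -> window=[11, 7] -> max=11
step 5: append 17 -> window=[7, 17] -> max=17
step 6: append 5 -> window=[17, 5] -> max=17
step 7: append 4 -> window=[5, 4] -> max=5
step 8: append 4 -> window=[4, 4] -> max=4
step 9: append 12 -> window=[4, 12] -> max=12
step 10: append 23 -> window=[12, 23] -> max=23
step 11: append 17 -> window=[23, 17] -> max=23
step 12: append 18 -> window=[17, 18] -> max=18
step 13: append 38 -> window=[18, 38] -> max=38
Window #12 max = 38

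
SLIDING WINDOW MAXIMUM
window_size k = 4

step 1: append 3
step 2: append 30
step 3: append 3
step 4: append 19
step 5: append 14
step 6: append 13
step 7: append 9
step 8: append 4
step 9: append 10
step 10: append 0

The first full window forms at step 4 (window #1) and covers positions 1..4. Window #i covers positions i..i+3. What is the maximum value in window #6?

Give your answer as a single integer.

Answer: 13

Derivation:
step 1: append 3 -> window=[3] (not full yet)
step 2: append 30 -> window=[3, 30] (not full yet)
step 3: append 3 -> window=[3, 30, 3] (not full yet)
step 4: append 19 -> window=[3, 30, 3, 19] -> max=30
step 5: append 14 -> window=[30, 3, 19, 14] -> max=30
step 6: append 13 -> window=[3, 19, 14, 13] -> max=19
step 7: append 9 -> window=[19, 14, 13, 9] -> max=19
step 8: append 4 -> window=[14, 13, 9, 4] -> max=14
step 9: append 10 -> window=[13, 9, 4, 10] -> max=13
Window #6 max = 13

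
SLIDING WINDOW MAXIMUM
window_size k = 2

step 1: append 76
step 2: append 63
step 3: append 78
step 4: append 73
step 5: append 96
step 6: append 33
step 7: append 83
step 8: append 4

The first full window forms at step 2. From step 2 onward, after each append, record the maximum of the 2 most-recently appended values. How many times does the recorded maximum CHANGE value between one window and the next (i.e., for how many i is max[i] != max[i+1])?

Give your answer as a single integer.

Answer: 3

Derivation:
step 1: append 76 -> window=[76] (not full yet)
step 2: append 63 -> window=[76, 63] -> max=76
step 3: append 78 -> window=[63, 78] -> max=78
step 4: append 73 -> window=[78, 73] -> max=78
step 5: append 96 -> window=[73, 96] -> max=96
step 6: append 33 -> window=[96, 33] -> max=96
step 7: append 83 -> window=[33, 83] -> max=83
step 8: append 4 -> window=[83, 4] -> max=83
Recorded maximums: 76 78 78 96 96 83 83
Changes between consecutive maximums: 3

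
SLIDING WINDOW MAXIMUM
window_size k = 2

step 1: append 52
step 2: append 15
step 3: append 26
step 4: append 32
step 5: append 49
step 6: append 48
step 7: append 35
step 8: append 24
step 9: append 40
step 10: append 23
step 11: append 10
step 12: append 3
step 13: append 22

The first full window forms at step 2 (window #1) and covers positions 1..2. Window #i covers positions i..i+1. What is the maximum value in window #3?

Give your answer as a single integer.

Answer: 32

Derivation:
step 1: append 52 -> window=[52] (not full yet)
step 2: append 15 -> window=[52, 15] -> max=52
step 3: append 26 -> window=[15, 26] -> max=26
step 4: append 32 -> window=[26, 32] -> max=32
Window #3 max = 32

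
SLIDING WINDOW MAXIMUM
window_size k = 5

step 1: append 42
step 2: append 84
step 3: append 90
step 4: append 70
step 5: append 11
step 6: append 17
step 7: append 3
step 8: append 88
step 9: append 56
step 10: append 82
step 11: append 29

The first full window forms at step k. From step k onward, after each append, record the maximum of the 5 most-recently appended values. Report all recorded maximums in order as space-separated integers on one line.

step 1: append 42 -> window=[42] (not full yet)
step 2: append 84 -> window=[42, 84] (not full yet)
step 3: append 90 -> window=[42, 84, 90] (not full yet)
step 4: append 70 -> window=[42, 84, 90, 70] (not full yet)
step 5: append 11 -> window=[42, 84, 90, 70, 11] -> max=90
step 6: append 17 -> window=[84, 90, 70, 11, 17] -> max=90
step 7: append 3 -> window=[90, 70, 11, 17, 3] -> max=90
step 8: append 88 -> window=[70, 11, 17, 3, 88] -> max=88
step 9: append 56 -> window=[11, 17, 3, 88, 56] -> max=88
step 10: append 82 -> window=[17, 3, 88, 56, 82] -> max=88
step 11: append 29 -> window=[3, 88, 56, 82, 29] -> max=88

Answer: 90 90 90 88 88 88 88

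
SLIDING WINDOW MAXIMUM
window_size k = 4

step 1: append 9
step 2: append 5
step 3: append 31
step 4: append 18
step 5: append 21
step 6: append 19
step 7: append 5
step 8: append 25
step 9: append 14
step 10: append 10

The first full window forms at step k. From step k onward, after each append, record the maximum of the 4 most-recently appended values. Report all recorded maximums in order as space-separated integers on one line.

step 1: append 9 -> window=[9] (not full yet)
step 2: append 5 -> window=[9, 5] (not full yet)
step 3: append 31 -> window=[9, 5, 31] (not full yet)
step 4: append 18 -> window=[9, 5, 31, 18] -> max=31
step 5: append 21 -> window=[5, 31, 18, 21] -> max=31
step 6: append 19 -> window=[31, 18, 21, 19] -> max=31
step 7: append 5 -> window=[18, 21, 19, 5] -> max=21
step 8: append 25 -> window=[21, 19, 5, 25] -> max=25
step 9: append 14 -> window=[19, 5, 25, 14] -> max=25
step 10: append 10 -> window=[5, 25, 14, 10] -> max=25

Answer: 31 31 31 21 25 25 25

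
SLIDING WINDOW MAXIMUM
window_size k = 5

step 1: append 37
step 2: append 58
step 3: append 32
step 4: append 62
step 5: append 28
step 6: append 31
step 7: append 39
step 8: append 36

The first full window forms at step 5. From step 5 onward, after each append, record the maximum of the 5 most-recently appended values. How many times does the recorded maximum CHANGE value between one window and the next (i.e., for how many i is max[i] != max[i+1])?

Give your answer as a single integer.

step 1: append 37 -> window=[37] (not full yet)
step 2: append 58 -> window=[37, 58] (not full yet)
step 3: append 32 -> window=[37, 58, 32] (not full yet)
step 4: append 62 -> window=[37, 58, 32, 62] (not full yet)
step 5: append 28 -> window=[37, 58, 32, 62, 28] -> max=62
step 6: append 31 -> window=[58, 32, 62, 28, 31] -> max=62
step 7: append 39 -> window=[32, 62, 28, 31, 39] -> max=62
step 8: append 36 -> window=[62, 28, 31, 39, 36] -> max=62
Recorded maximums: 62 62 62 62
Changes between consecutive maximums: 0

Answer: 0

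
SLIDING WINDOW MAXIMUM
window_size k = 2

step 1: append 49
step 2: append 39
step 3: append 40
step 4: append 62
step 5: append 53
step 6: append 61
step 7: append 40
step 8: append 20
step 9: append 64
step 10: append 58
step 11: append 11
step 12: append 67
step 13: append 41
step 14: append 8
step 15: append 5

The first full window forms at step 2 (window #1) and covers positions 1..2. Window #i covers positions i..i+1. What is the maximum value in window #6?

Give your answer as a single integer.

Answer: 61

Derivation:
step 1: append 49 -> window=[49] (not full yet)
step 2: append 39 -> window=[49, 39] -> max=49
step 3: append 40 -> window=[39, 40] -> max=40
step 4: append 62 -> window=[40, 62] -> max=62
step 5: append 53 -> window=[62, 53] -> max=62
step 6: append 61 -> window=[53, 61] -> max=61
step 7: append 40 -> window=[61, 40] -> max=61
Window #6 max = 61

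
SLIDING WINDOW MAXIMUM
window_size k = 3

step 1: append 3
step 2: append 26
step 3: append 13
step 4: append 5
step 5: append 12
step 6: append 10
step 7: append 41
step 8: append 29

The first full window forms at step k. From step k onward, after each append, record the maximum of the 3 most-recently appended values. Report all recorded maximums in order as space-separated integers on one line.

step 1: append 3 -> window=[3] (not full yet)
step 2: append 26 -> window=[3, 26] (not full yet)
step 3: append 13 -> window=[3, 26, 13] -> max=26
step 4: append 5 -> window=[26, 13, 5] -> max=26
step 5: append 12 -> window=[13, 5, 12] -> max=13
step 6: append 10 -> window=[5, 12, 10] -> max=12
step 7: append 41 -> window=[12, 10, 41] -> max=41
step 8: append 29 -> window=[10, 41, 29] -> max=41

Answer: 26 26 13 12 41 41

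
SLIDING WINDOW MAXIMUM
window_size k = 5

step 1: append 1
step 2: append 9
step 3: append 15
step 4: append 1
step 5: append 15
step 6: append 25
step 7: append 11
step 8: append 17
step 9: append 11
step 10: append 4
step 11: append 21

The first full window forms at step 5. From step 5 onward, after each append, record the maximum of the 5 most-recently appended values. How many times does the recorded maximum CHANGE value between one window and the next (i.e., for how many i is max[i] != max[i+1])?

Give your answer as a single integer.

step 1: append 1 -> window=[1] (not full yet)
step 2: append 9 -> window=[1, 9] (not full yet)
step 3: append 15 -> window=[1, 9, 15] (not full yet)
step 4: append 1 -> window=[1, 9, 15, 1] (not full yet)
step 5: append 15 -> window=[1, 9, 15, 1, 15] -> max=15
step 6: append 25 -> window=[9, 15, 1, 15, 25] -> max=25
step 7: append 11 -> window=[15, 1, 15, 25, 11] -> max=25
step 8: append 17 -> window=[1, 15, 25, 11, 17] -> max=25
step 9: append 11 -> window=[15, 25, 11, 17, 11] -> max=25
step 10: append 4 -> window=[25, 11, 17, 11, 4] -> max=25
step 11: append 21 -> window=[11, 17, 11, 4, 21] -> max=21
Recorded maximums: 15 25 25 25 25 25 21
Changes between consecutive maximums: 2

Answer: 2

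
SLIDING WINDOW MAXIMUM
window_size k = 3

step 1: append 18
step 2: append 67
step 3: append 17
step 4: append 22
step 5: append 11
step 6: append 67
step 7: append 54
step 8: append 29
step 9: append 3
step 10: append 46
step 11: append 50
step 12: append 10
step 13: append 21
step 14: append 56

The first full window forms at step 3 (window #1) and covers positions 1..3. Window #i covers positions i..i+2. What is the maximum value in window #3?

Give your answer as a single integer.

step 1: append 18 -> window=[18] (not full yet)
step 2: append 67 -> window=[18, 67] (not full yet)
step 3: append 17 -> window=[18, 67, 17] -> max=67
step 4: append 22 -> window=[67, 17, 22] -> max=67
step 5: append 11 -> window=[17, 22, 11] -> max=22
Window #3 max = 22

Answer: 22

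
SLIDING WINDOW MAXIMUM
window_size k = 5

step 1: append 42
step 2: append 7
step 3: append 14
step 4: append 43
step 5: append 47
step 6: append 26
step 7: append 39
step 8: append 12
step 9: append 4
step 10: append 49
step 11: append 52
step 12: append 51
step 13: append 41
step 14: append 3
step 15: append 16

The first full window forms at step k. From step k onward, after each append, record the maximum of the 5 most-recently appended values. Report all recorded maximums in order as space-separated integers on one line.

Answer: 47 47 47 47 47 49 52 52 52 52 52

Derivation:
step 1: append 42 -> window=[42] (not full yet)
step 2: append 7 -> window=[42, 7] (not full yet)
step 3: append 14 -> window=[42, 7, 14] (not full yet)
step 4: append 43 -> window=[42, 7, 14, 43] (not full yet)
step 5: append 47 -> window=[42, 7, 14, 43, 47] -> max=47
step 6: append 26 -> window=[7, 14, 43, 47, 26] -> max=47
step 7: append 39 -> window=[14, 43, 47, 26, 39] -> max=47
step 8: append 12 -> window=[43, 47, 26, 39, 12] -> max=47
step 9: append 4 -> window=[47, 26, 39, 12, 4] -> max=47
step 10: append 49 -> window=[26, 39, 12, 4, 49] -> max=49
step 11: append 52 -> window=[39, 12, 4, 49, 52] -> max=52
step 12: append 51 -> window=[12, 4, 49, 52, 51] -> max=52
step 13: append 41 -> window=[4, 49, 52, 51, 41] -> max=52
step 14: append 3 -> window=[49, 52, 51, 41, 3] -> max=52
step 15: append 16 -> window=[52, 51, 41, 3, 16] -> max=52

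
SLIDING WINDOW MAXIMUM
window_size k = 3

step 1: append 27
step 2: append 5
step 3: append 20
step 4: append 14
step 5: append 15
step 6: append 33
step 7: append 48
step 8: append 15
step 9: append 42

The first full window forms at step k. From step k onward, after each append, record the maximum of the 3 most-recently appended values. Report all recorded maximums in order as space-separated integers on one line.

step 1: append 27 -> window=[27] (not full yet)
step 2: append 5 -> window=[27, 5] (not full yet)
step 3: append 20 -> window=[27, 5, 20] -> max=27
step 4: append 14 -> window=[5, 20, 14] -> max=20
step 5: append 15 -> window=[20, 14, 15] -> max=20
step 6: append 33 -> window=[14, 15, 33] -> max=33
step 7: append 48 -> window=[15, 33, 48] -> max=48
step 8: append 15 -> window=[33, 48, 15] -> max=48
step 9: append 42 -> window=[48, 15, 42] -> max=48

Answer: 27 20 20 33 48 48 48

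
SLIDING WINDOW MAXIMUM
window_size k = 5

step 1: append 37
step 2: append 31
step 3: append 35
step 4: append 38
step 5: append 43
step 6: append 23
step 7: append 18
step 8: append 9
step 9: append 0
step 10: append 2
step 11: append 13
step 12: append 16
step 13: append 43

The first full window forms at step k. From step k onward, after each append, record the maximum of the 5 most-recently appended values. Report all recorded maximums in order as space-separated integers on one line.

Answer: 43 43 43 43 43 23 18 16 43

Derivation:
step 1: append 37 -> window=[37] (not full yet)
step 2: append 31 -> window=[37, 31] (not full yet)
step 3: append 35 -> window=[37, 31, 35] (not full yet)
step 4: append 38 -> window=[37, 31, 35, 38] (not full yet)
step 5: append 43 -> window=[37, 31, 35, 38, 43] -> max=43
step 6: append 23 -> window=[31, 35, 38, 43, 23] -> max=43
step 7: append 18 -> window=[35, 38, 43, 23, 18] -> max=43
step 8: append 9 -> window=[38, 43, 23, 18, 9] -> max=43
step 9: append 0 -> window=[43, 23, 18, 9, 0] -> max=43
step 10: append 2 -> window=[23, 18, 9, 0, 2] -> max=23
step 11: append 13 -> window=[18, 9, 0, 2, 13] -> max=18
step 12: append 16 -> window=[9, 0, 2, 13, 16] -> max=16
step 13: append 43 -> window=[0, 2, 13, 16, 43] -> max=43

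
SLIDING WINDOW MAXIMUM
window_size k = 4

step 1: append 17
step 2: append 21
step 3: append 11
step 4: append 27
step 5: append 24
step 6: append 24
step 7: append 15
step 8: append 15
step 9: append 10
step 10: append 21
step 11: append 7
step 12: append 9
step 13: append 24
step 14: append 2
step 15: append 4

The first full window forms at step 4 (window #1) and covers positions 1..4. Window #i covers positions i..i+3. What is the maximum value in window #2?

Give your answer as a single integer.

Answer: 27

Derivation:
step 1: append 17 -> window=[17] (not full yet)
step 2: append 21 -> window=[17, 21] (not full yet)
step 3: append 11 -> window=[17, 21, 11] (not full yet)
step 4: append 27 -> window=[17, 21, 11, 27] -> max=27
step 5: append 24 -> window=[21, 11, 27, 24] -> max=27
Window #2 max = 27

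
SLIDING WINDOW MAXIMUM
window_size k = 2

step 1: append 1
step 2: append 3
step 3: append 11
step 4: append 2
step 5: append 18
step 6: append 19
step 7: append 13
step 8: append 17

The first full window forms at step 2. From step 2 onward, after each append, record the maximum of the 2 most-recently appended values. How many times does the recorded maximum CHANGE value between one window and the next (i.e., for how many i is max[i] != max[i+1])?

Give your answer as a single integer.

Answer: 4

Derivation:
step 1: append 1 -> window=[1] (not full yet)
step 2: append 3 -> window=[1, 3] -> max=3
step 3: append 11 -> window=[3, 11] -> max=11
step 4: append 2 -> window=[11, 2] -> max=11
step 5: append 18 -> window=[2, 18] -> max=18
step 6: append 19 -> window=[18, 19] -> max=19
step 7: append 13 -> window=[19, 13] -> max=19
step 8: append 17 -> window=[13, 17] -> max=17
Recorded maximums: 3 11 11 18 19 19 17
Changes between consecutive maximums: 4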